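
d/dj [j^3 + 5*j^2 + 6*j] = 3*j^2 + 10*j + 6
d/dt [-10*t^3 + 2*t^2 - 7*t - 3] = -30*t^2 + 4*t - 7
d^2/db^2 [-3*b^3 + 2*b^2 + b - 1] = 4 - 18*b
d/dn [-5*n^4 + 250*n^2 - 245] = 20*n*(25 - n^2)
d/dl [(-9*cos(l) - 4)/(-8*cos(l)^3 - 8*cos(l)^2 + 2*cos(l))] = 2*(18*cos(l)^3 + 21*cos(l)^2 + 8*cos(l) - 1)*sin(l)/((-4*sin(l)^2 + 4*cos(l) + 3)^2*cos(l)^2)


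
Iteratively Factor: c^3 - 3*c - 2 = (c + 1)*(c^2 - c - 2) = (c + 1)^2*(c - 2)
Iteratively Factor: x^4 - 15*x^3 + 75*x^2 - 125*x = (x - 5)*(x^3 - 10*x^2 + 25*x) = (x - 5)^2*(x^2 - 5*x) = (x - 5)^3*(x)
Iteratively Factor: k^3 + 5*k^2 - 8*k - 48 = (k - 3)*(k^2 + 8*k + 16) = (k - 3)*(k + 4)*(k + 4)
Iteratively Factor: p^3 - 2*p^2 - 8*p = (p)*(p^2 - 2*p - 8) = p*(p - 4)*(p + 2)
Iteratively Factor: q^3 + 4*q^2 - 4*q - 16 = (q - 2)*(q^2 + 6*q + 8) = (q - 2)*(q + 4)*(q + 2)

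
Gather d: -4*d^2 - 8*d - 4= -4*d^2 - 8*d - 4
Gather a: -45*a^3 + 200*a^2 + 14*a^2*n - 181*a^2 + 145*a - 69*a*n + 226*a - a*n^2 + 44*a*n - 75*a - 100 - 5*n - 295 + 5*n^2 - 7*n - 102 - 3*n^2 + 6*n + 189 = -45*a^3 + a^2*(14*n + 19) + a*(-n^2 - 25*n + 296) + 2*n^2 - 6*n - 308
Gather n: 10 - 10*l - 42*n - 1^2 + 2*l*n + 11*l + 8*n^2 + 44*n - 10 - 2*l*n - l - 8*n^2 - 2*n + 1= 0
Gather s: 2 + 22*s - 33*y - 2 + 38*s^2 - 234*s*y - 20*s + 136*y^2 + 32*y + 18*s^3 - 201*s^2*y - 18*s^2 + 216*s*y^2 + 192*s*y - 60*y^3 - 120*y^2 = 18*s^3 + s^2*(20 - 201*y) + s*(216*y^2 - 42*y + 2) - 60*y^3 + 16*y^2 - y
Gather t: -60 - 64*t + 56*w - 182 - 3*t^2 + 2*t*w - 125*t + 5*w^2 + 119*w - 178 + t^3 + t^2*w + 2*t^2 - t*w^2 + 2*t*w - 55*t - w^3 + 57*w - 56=t^3 + t^2*(w - 1) + t*(-w^2 + 4*w - 244) - w^3 + 5*w^2 + 232*w - 476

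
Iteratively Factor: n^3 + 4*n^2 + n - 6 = (n + 3)*(n^2 + n - 2) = (n + 2)*(n + 3)*(n - 1)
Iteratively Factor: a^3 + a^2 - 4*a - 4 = (a + 1)*(a^2 - 4) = (a + 1)*(a + 2)*(a - 2)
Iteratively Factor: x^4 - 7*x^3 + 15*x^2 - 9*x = (x - 3)*(x^3 - 4*x^2 + 3*x) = (x - 3)*(x - 1)*(x^2 - 3*x) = x*(x - 3)*(x - 1)*(x - 3)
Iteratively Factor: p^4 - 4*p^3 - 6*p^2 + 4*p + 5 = (p - 1)*(p^3 - 3*p^2 - 9*p - 5) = (p - 1)*(p + 1)*(p^2 - 4*p - 5) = (p - 1)*(p + 1)^2*(p - 5)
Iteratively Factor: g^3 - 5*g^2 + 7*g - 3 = (g - 1)*(g^2 - 4*g + 3) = (g - 1)^2*(g - 3)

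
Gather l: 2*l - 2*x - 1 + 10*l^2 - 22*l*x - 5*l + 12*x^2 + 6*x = 10*l^2 + l*(-22*x - 3) + 12*x^2 + 4*x - 1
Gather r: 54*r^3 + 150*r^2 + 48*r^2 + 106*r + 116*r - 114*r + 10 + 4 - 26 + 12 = 54*r^3 + 198*r^2 + 108*r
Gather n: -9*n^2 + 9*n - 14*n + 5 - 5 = -9*n^2 - 5*n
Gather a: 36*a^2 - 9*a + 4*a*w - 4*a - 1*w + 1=36*a^2 + a*(4*w - 13) - w + 1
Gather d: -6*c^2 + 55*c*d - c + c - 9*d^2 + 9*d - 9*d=-6*c^2 + 55*c*d - 9*d^2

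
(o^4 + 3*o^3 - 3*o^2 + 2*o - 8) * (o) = o^5 + 3*o^4 - 3*o^3 + 2*o^2 - 8*o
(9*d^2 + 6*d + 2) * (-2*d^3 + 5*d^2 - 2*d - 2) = -18*d^5 + 33*d^4 + 8*d^3 - 20*d^2 - 16*d - 4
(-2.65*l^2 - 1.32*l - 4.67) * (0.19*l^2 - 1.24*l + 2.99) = -0.5035*l^4 + 3.0352*l^3 - 7.174*l^2 + 1.844*l - 13.9633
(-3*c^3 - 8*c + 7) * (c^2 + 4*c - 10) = -3*c^5 - 12*c^4 + 22*c^3 - 25*c^2 + 108*c - 70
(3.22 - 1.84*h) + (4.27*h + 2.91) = 2.43*h + 6.13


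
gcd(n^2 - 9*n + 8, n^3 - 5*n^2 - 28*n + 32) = n^2 - 9*n + 8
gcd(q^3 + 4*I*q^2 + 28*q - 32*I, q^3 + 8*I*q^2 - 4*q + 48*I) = q - 2*I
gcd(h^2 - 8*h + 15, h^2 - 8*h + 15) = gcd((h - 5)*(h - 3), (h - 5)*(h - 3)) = h^2 - 8*h + 15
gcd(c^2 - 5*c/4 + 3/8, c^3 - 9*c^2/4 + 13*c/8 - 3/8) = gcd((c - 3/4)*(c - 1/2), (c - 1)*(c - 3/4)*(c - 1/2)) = c^2 - 5*c/4 + 3/8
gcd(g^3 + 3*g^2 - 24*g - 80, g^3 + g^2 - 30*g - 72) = g + 4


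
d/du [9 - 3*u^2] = -6*u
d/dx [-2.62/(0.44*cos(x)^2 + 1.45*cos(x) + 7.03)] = -(2.3056*cos(x) + 3.799)*sin(x)/(0.44*cos(x)^2 + 1.45*cos(x) + 7.03)^2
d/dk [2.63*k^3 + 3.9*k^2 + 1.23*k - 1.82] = 7.89*k^2 + 7.8*k + 1.23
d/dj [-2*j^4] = -8*j^3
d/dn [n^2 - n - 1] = 2*n - 1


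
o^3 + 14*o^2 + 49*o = o*(o + 7)^2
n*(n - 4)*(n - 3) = n^3 - 7*n^2 + 12*n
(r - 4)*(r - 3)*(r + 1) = r^3 - 6*r^2 + 5*r + 12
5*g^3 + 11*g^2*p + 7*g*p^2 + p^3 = (g + p)^2*(5*g + p)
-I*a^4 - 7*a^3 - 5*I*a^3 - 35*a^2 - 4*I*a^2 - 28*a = a*(a + 4)*(a - 7*I)*(-I*a - I)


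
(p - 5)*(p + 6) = p^2 + p - 30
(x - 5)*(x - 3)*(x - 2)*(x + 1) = x^4 - 9*x^3 + 21*x^2 + x - 30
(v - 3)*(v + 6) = v^2 + 3*v - 18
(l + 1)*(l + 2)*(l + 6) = l^3 + 9*l^2 + 20*l + 12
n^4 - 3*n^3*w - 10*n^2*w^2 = n^2*(n - 5*w)*(n + 2*w)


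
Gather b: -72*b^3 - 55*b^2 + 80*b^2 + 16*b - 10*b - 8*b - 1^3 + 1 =-72*b^3 + 25*b^2 - 2*b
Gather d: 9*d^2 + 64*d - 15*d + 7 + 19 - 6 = 9*d^2 + 49*d + 20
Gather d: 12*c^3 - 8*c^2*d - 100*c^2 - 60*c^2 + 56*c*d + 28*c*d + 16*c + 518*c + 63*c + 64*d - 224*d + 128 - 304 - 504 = 12*c^3 - 160*c^2 + 597*c + d*(-8*c^2 + 84*c - 160) - 680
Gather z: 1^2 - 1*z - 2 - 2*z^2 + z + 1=-2*z^2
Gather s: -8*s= -8*s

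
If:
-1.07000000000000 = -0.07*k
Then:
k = 15.29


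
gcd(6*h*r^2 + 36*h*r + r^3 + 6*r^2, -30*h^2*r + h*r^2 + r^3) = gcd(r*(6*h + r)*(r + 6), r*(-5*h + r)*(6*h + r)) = 6*h*r + r^2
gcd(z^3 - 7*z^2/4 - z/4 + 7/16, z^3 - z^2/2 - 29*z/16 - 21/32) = z^2 - 5*z/4 - 7/8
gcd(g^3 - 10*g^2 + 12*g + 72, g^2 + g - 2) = g + 2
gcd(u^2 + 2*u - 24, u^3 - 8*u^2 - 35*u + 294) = u + 6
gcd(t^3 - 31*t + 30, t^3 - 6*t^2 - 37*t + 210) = t^2 + t - 30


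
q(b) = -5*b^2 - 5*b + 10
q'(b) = -10*b - 5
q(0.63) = 4.87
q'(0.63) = -11.30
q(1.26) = -4.24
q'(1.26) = -17.60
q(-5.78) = -128.14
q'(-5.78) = 52.80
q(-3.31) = -28.23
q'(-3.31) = 28.10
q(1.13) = -2.03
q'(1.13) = -16.30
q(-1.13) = 9.27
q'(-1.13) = 6.30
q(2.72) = -40.59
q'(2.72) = -32.20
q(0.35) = 7.64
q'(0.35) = -8.50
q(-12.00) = -650.00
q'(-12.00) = 115.00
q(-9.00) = -350.00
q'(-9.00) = 85.00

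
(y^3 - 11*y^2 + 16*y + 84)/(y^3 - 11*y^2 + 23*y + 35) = (y^2 - 4*y - 12)/(y^2 - 4*y - 5)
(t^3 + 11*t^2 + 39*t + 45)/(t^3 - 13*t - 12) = (t^2 + 8*t + 15)/(t^2 - 3*t - 4)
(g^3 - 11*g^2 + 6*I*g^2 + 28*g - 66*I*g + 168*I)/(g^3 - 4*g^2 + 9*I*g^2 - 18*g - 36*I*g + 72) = (g - 7)/(g + 3*I)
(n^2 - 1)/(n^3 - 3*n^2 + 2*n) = (n + 1)/(n*(n - 2))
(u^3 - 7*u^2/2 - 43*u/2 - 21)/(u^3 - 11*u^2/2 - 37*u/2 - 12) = (u^2 - 5*u - 14)/(u^2 - 7*u - 8)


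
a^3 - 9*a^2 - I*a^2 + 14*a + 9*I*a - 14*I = (a - 7)*(a - 2)*(a - I)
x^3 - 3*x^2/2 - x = x*(x - 2)*(x + 1/2)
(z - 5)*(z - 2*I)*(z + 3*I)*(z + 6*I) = z^4 - 5*z^3 + 7*I*z^3 - 35*I*z^2 + 36*I*z - 180*I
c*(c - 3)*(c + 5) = c^3 + 2*c^2 - 15*c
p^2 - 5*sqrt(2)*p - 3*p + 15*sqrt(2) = (p - 3)*(p - 5*sqrt(2))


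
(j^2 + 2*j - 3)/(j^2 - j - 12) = (j - 1)/(j - 4)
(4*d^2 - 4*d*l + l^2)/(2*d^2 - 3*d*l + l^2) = (2*d - l)/(d - l)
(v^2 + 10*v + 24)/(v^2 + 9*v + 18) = (v + 4)/(v + 3)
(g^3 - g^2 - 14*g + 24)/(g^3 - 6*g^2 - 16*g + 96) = (g^2 - 5*g + 6)/(g^2 - 10*g + 24)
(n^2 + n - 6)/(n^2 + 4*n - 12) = (n + 3)/(n + 6)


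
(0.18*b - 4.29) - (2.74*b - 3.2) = -2.56*b - 1.09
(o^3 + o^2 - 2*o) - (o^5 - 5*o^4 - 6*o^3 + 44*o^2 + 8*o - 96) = -o^5 + 5*o^4 + 7*o^3 - 43*o^2 - 10*o + 96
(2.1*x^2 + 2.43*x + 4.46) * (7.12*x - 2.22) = 14.952*x^3 + 12.6396*x^2 + 26.3606*x - 9.9012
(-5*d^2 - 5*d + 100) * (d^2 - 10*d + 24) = -5*d^4 + 45*d^3 + 30*d^2 - 1120*d + 2400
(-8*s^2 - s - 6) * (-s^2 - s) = 8*s^4 + 9*s^3 + 7*s^2 + 6*s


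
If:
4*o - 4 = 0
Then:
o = 1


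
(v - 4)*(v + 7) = v^2 + 3*v - 28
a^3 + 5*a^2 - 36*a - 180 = (a - 6)*(a + 5)*(a + 6)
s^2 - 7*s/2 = s*(s - 7/2)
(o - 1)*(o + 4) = o^2 + 3*o - 4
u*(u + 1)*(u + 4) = u^3 + 5*u^2 + 4*u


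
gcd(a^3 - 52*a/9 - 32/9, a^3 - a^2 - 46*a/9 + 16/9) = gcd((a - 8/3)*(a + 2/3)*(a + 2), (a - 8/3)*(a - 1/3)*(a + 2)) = a^2 - 2*a/3 - 16/3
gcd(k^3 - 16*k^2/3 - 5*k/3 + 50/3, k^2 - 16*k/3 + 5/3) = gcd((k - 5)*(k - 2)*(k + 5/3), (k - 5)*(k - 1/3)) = k - 5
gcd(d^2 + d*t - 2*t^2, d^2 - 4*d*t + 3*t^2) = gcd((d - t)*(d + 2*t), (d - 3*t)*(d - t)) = -d + t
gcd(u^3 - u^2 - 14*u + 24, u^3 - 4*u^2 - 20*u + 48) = u^2 + 2*u - 8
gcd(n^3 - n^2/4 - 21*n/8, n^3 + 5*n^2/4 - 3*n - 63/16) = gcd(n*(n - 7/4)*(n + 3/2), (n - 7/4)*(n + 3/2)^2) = n^2 - n/4 - 21/8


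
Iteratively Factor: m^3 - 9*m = (m + 3)*(m^2 - 3*m) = m*(m + 3)*(m - 3)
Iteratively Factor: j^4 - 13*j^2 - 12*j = (j + 1)*(j^3 - j^2 - 12*j) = j*(j + 1)*(j^2 - j - 12) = j*(j + 1)*(j + 3)*(j - 4)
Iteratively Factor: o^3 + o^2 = (o)*(o^2 + o) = o*(o + 1)*(o)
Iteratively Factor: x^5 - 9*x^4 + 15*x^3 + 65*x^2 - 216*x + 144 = (x - 1)*(x^4 - 8*x^3 + 7*x^2 + 72*x - 144) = (x - 4)*(x - 1)*(x^3 - 4*x^2 - 9*x + 36) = (x - 4)*(x - 1)*(x + 3)*(x^2 - 7*x + 12) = (x - 4)^2*(x - 1)*(x + 3)*(x - 3)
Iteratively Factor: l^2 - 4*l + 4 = (l - 2)*(l - 2)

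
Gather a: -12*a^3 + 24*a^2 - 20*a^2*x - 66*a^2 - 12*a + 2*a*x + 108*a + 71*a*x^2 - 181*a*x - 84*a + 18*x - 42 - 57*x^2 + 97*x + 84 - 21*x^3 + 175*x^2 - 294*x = -12*a^3 + a^2*(-20*x - 42) + a*(71*x^2 - 179*x + 12) - 21*x^3 + 118*x^2 - 179*x + 42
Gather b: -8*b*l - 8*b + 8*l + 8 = b*(-8*l - 8) + 8*l + 8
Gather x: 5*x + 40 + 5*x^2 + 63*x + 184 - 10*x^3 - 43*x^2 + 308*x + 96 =-10*x^3 - 38*x^2 + 376*x + 320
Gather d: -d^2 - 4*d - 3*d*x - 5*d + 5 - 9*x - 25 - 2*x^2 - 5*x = -d^2 + d*(-3*x - 9) - 2*x^2 - 14*x - 20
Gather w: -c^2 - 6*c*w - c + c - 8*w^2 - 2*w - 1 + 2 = -c^2 - 8*w^2 + w*(-6*c - 2) + 1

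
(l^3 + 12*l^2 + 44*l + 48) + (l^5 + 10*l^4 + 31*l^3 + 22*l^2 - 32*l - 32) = l^5 + 10*l^4 + 32*l^3 + 34*l^2 + 12*l + 16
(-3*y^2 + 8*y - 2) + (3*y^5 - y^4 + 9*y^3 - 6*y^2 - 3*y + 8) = 3*y^5 - y^4 + 9*y^3 - 9*y^2 + 5*y + 6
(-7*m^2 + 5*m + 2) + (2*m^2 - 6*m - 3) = -5*m^2 - m - 1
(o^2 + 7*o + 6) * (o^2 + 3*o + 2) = o^4 + 10*o^3 + 29*o^2 + 32*o + 12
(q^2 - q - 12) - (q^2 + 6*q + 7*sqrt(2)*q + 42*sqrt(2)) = -7*sqrt(2)*q - 7*q - 42*sqrt(2) - 12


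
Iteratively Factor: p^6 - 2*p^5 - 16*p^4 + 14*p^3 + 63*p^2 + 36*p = (p + 3)*(p^5 - 5*p^4 - p^3 + 17*p^2 + 12*p) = (p - 3)*(p + 3)*(p^4 - 2*p^3 - 7*p^2 - 4*p) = (p - 3)*(p + 1)*(p + 3)*(p^3 - 3*p^2 - 4*p) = (p - 4)*(p - 3)*(p + 1)*(p + 3)*(p^2 + p) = p*(p - 4)*(p - 3)*(p + 1)*(p + 3)*(p + 1)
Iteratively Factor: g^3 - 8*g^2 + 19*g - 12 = (g - 4)*(g^2 - 4*g + 3) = (g - 4)*(g - 3)*(g - 1)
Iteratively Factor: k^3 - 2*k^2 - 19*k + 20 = (k - 1)*(k^2 - k - 20) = (k - 5)*(k - 1)*(k + 4)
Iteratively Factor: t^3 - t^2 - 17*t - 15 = (t - 5)*(t^2 + 4*t + 3) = (t - 5)*(t + 1)*(t + 3)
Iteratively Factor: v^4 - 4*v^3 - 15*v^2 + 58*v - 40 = (v + 4)*(v^3 - 8*v^2 + 17*v - 10) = (v - 1)*(v + 4)*(v^2 - 7*v + 10) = (v - 2)*(v - 1)*(v + 4)*(v - 5)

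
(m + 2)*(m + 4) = m^2 + 6*m + 8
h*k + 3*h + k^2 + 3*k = (h + k)*(k + 3)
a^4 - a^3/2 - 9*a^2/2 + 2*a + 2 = (a - 2)*(a - 1)*(a + 1/2)*(a + 2)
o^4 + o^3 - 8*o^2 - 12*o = o*(o - 3)*(o + 2)^2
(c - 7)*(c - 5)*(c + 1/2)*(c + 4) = c^4 - 15*c^3/2 - 17*c^2 + 267*c/2 + 70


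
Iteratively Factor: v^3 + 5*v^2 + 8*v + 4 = (v + 2)*(v^2 + 3*v + 2) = (v + 2)^2*(v + 1)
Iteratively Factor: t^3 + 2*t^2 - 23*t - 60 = (t + 3)*(t^2 - t - 20) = (t - 5)*(t + 3)*(t + 4)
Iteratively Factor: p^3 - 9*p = (p + 3)*(p^2 - 3*p) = (p - 3)*(p + 3)*(p)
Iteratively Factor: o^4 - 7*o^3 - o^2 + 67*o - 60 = (o - 1)*(o^3 - 6*o^2 - 7*o + 60) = (o - 4)*(o - 1)*(o^2 - 2*o - 15) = (o - 5)*(o - 4)*(o - 1)*(o + 3)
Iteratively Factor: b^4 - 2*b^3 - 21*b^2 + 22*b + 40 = (b - 2)*(b^3 - 21*b - 20) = (b - 2)*(b + 4)*(b^2 - 4*b - 5) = (b - 5)*(b - 2)*(b + 4)*(b + 1)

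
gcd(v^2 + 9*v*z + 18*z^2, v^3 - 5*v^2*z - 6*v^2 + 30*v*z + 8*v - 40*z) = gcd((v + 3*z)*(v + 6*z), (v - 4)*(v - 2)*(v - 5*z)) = 1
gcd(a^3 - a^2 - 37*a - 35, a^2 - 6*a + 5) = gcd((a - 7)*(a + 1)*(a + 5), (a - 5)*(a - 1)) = 1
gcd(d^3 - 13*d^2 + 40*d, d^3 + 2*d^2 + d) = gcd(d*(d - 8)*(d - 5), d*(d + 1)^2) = d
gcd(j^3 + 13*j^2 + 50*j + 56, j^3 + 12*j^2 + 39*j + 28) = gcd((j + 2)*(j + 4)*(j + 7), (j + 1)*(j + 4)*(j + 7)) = j^2 + 11*j + 28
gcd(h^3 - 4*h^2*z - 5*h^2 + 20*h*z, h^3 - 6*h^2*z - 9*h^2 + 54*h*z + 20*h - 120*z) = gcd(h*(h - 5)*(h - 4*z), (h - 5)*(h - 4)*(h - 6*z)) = h - 5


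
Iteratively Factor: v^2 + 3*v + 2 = (v + 2)*(v + 1)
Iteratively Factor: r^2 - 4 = (r + 2)*(r - 2)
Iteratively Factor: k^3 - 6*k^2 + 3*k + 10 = (k - 5)*(k^2 - k - 2) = (k - 5)*(k + 1)*(k - 2)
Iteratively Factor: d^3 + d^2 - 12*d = (d - 3)*(d^2 + 4*d) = d*(d - 3)*(d + 4)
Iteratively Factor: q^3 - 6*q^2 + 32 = (q + 2)*(q^2 - 8*q + 16) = (q - 4)*(q + 2)*(q - 4)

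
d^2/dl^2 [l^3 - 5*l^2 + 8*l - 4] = 6*l - 10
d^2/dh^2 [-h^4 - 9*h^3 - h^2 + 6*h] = -12*h^2 - 54*h - 2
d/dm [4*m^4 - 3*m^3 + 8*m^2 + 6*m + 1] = 16*m^3 - 9*m^2 + 16*m + 6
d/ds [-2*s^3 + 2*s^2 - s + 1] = -6*s^2 + 4*s - 1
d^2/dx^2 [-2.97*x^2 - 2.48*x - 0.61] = -5.94000000000000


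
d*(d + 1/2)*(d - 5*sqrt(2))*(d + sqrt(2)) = d^4 - 4*sqrt(2)*d^3 + d^3/2 - 10*d^2 - 2*sqrt(2)*d^2 - 5*d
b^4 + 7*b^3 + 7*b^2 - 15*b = b*(b - 1)*(b + 3)*(b + 5)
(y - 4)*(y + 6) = y^2 + 2*y - 24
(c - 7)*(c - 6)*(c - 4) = c^3 - 17*c^2 + 94*c - 168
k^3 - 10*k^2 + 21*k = k*(k - 7)*(k - 3)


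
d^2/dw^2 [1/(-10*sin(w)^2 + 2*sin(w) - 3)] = 2*(200*sin(w)^4 - 30*sin(w)^3 - 358*sin(w)^2 + 63*sin(w) + 26)/(10*sin(w)^2 - 2*sin(w) + 3)^3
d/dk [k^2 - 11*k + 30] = 2*k - 11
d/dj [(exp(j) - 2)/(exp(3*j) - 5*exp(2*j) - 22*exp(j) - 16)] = ((exp(j) - 2)*(-3*exp(2*j) + 10*exp(j) + 22) + exp(3*j) - 5*exp(2*j) - 22*exp(j) - 16)*exp(j)/(-exp(3*j) + 5*exp(2*j) + 22*exp(j) + 16)^2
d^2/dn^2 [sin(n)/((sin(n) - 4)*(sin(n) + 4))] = -(sin(n)^4 + 94*sin(n)^2 + 160)*sin(n)/((sin(n) - 4)^3*(sin(n) + 4)^3)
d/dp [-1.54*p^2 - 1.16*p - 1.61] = -3.08*p - 1.16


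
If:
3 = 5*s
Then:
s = 3/5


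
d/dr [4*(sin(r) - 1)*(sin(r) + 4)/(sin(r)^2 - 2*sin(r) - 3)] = 4*(-5*sin(r)^2 + 2*sin(r) - 17)*cos(r)/((sin(r) - 3)^2*(sin(r) + 1)^2)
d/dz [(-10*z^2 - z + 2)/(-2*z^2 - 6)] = (-z^2 + 64*z + 3)/(2*(z^4 + 6*z^2 + 9))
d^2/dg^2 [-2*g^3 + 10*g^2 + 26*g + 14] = 20 - 12*g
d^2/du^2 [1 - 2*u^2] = -4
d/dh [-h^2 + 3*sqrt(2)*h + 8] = -2*h + 3*sqrt(2)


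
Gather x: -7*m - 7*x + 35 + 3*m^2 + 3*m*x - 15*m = 3*m^2 - 22*m + x*(3*m - 7) + 35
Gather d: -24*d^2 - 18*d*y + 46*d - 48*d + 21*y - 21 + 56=-24*d^2 + d*(-18*y - 2) + 21*y + 35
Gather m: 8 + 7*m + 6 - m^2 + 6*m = -m^2 + 13*m + 14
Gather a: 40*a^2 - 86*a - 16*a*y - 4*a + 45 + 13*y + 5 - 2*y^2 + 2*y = 40*a^2 + a*(-16*y - 90) - 2*y^2 + 15*y + 50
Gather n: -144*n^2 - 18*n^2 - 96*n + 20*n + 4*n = -162*n^2 - 72*n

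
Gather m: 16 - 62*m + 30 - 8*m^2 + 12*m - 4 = -8*m^2 - 50*m + 42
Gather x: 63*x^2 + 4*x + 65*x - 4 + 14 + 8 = 63*x^2 + 69*x + 18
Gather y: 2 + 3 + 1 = 6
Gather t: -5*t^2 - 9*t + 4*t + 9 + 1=-5*t^2 - 5*t + 10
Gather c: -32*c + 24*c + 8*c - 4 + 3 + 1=0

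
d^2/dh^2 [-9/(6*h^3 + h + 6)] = 18*(18*h*(6*h^3 + h + 6) - (18*h^2 + 1)^2)/(6*h^3 + h + 6)^3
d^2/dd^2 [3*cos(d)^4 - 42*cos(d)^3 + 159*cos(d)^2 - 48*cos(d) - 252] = -48*sin(d)^4 + 696*sin(d)^2 + 159*cos(d)/2 + 189*cos(3*d)/2 - 330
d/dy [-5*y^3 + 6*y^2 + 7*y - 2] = -15*y^2 + 12*y + 7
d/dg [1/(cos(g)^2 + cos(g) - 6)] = (2*cos(g) + 1)*sin(g)/(cos(g)^2 + cos(g) - 6)^2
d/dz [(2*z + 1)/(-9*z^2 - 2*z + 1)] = 2*(9*z^2 + 9*z + 2)/(81*z^4 + 36*z^3 - 14*z^2 - 4*z + 1)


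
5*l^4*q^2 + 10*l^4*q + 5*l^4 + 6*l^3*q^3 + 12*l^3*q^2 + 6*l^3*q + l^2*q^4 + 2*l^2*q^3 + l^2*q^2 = (l + q)*(5*l + q)*(l*q + l)^2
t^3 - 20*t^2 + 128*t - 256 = (t - 8)^2*(t - 4)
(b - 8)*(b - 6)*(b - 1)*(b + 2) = b^4 - 13*b^3 + 32*b^2 + 76*b - 96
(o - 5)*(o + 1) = o^2 - 4*o - 5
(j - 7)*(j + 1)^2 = j^3 - 5*j^2 - 13*j - 7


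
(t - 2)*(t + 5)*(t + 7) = t^3 + 10*t^2 + 11*t - 70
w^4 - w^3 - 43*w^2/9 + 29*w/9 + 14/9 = (w - 7/3)*(w - 1)*(w + 1/3)*(w + 2)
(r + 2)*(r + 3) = r^2 + 5*r + 6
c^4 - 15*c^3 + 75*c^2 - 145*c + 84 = (c - 7)*(c - 4)*(c - 3)*(c - 1)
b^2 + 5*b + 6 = (b + 2)*(b + 3)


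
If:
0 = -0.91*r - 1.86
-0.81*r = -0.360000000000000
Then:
No Solution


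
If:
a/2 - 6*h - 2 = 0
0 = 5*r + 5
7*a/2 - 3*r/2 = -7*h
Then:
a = 10/49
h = -31/98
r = -1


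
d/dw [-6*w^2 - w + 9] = -12*w - 1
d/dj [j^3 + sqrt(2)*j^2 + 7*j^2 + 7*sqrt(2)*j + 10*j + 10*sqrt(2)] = 3*j^2 + 2*sqrt(2)*j + 14*j + 7*sqrt(2) + 10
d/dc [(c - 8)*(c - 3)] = 2*c - 11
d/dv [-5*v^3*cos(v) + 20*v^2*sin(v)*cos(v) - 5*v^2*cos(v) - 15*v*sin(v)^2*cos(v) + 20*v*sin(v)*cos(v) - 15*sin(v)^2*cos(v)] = 5*v^3*sin(v) + 5*v^2*sin(v) - 15*v^2*cos(v) + 20*v^2*cos(2*v) + 15*v*sin(v)/4 - 45*v*sin(3*v)/4 + 20*sqrt(2)*v*sin(2*v + pi/4) - 10*v*cos(v) + 10*sin(2*v) - 45*sin(3*v)/4 + 15*cos(3*v)/4 - 15*sqrt(2)*cos(v + pi/4)/4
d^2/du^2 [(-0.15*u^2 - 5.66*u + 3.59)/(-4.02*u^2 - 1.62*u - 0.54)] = (3.5527136788005e-15*u^4 + 180.982008*u^3 - 350.048736*u^2 - 213.997464*u - 13.072104)/(64.964808*u^6 + 78.539544*u^5 + 57.830112*u^4 + 25.351704*u^3 + 7.768224*u^2 + 1.417176*u + 0.157464)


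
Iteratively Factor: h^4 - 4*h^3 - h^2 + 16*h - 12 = (h - 1)*(h^3 - 3*h^2 - 4*h + 12) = (h - 2)*(h - 1)*(h^2 - h - 6) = (h - 3)*(h - 2)*(h - 1)*(h + 2)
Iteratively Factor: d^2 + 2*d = (d + 2)*(d)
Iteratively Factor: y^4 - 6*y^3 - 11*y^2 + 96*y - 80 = (y - 1)*(y^3 - 5*y^2 - 16*y + 80) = (y - 1)*(y + 4)*(y^2 - 9*y + 20) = (y - 5)*(y - 1)*(y + 4)*(y - 4)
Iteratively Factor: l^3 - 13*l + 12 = (l - 3)*(l^2 + 3*l - 4) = (l - 3)*(l + 4)*(l - 1)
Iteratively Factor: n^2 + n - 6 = (n + 3)*(n - 2)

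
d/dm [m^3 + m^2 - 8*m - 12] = 3*m^2 + 2*m - 8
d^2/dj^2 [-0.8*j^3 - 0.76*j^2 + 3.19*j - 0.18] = -4.8*j - 1.52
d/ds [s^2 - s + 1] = 2*s - 1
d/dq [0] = 0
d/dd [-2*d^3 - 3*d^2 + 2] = 6*d*(-d - 1)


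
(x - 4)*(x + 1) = x^2 - 3*x - 4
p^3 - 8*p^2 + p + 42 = (p - 7)*(p - 3)*(p + 2)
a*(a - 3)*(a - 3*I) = a^3 - 3*a^2 - 3*I*a^2 + 9*I*a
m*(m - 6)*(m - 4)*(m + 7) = m^4 - 3*m^3 - 46*m^2 + 168*m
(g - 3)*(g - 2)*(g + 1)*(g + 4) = g^4 - 15*g^2 + 10*g + 24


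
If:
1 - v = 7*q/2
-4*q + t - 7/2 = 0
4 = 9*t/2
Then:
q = -47/72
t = 8/9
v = 473/144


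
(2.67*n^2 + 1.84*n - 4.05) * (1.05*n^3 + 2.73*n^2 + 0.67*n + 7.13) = 2.8035*n^5 + 9.2211*n^4 + 2.5596*n^3 + 9.2134*n^2 + 10.4057*n - 28.8765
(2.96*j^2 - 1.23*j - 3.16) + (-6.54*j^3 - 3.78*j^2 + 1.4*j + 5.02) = -6.54*j^3 - 0.82*j^2 + 0.17*j + 1.86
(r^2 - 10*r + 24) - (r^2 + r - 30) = 54 - 11*r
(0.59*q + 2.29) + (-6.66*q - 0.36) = 1.93 - 6.07*q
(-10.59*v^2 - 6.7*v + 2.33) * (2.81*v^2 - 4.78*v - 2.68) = -29.7579*v^4 + 31.7932*v^3 + 66.9545*v^2 + 6.8186*v - 6.2444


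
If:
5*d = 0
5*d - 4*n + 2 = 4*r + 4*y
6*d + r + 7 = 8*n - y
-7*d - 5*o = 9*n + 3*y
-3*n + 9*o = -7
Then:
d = 0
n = 5/6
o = -1/2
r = 4/3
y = -5/3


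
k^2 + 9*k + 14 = (k + 2)*(k + 7)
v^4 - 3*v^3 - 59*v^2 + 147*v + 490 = (v - 7)*(v - 5)*(v + 2)*(v + 7)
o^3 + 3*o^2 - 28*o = o*(o - 4)*(o + 7)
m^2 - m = m*(m - 1)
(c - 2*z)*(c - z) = c^2 - 3*c*z + 2*z^2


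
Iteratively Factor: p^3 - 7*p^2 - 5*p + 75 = (p - 5)*(p^2 - 2*p - 15) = (p - 5)^2*(p + 3)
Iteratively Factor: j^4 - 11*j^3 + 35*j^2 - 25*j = (j - 5)*(j^3 - 6*j^2 + 5*j) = (j - 5)^2*(j^2 - j) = j*(j - 5)^2*(j - 1)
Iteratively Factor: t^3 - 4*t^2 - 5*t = (t)*(t^2 - 4*t - 5) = t*(t + 1)*(t - 5)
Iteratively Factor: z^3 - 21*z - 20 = (z + 4)*(z^2 - 4*z - 5) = (z + 1)*(z + 4)*(z - 5)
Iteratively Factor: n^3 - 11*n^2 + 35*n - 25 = (n - 1)*(n^2 - 10*n + 25) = (n - 5)*(n - 1)*(n - 5)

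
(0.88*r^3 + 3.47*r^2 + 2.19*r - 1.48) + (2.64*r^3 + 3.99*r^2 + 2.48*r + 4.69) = 3.52*r^3 + 7.46*r^2 + 4.67*r + 3.21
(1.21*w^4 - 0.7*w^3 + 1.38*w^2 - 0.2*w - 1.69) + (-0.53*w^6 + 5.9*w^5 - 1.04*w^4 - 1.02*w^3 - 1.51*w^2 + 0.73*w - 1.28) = -0.53*w^6 + 5.9*w^5 + 0.17*w^4 - 1.72*w^3 - 0.13*w^2 + 0.53*w - 2.97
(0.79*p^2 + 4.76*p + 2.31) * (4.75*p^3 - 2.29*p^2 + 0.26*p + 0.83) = 3.7525*p^5 + 20.8009*p^4 + 0.277500000000002*p^3 - 3.3966*p^2 + 4.5514*p + 1.9173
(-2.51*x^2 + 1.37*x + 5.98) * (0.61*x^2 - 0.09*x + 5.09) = -1.5311*x^4 + 1.0616*x^3 - 9.2514*x^2 + 6.4351*x + 30.4382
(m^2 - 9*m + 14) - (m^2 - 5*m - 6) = 20 - 4*m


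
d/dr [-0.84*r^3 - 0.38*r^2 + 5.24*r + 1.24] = -2.52*r^2 - 0.76*r + 5.24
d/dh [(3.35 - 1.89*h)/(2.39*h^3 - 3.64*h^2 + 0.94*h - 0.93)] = (9.0342*h^3 - 30.8991*h^2 + 24.388*h - 1.3913)/(5.7121*h^6 - 17.3992*h^5 + 17.7428*h^4 - 11.2886*h^3 + 7.654*h^2 - 1.7484*h + 0.8649)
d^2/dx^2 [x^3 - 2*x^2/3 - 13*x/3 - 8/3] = 6*x - 4/3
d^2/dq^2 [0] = 0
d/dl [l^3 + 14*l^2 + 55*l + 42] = 3*l^2 + 28*l + 55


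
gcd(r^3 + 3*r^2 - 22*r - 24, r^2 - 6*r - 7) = r + 1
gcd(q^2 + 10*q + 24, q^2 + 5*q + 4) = q + 4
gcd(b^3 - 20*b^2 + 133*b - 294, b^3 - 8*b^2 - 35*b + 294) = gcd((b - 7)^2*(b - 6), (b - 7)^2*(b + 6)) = b^2 - 14*b + 49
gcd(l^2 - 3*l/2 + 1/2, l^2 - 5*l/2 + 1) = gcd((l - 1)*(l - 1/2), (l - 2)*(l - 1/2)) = l - 1/2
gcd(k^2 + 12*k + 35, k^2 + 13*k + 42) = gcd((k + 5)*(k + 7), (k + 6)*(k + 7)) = k + 7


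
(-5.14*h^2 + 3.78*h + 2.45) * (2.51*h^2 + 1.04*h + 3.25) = -12.9014*h^4 + 4.1422*h^3 - 6.6243*h^2 + 14.833*h + 7.9625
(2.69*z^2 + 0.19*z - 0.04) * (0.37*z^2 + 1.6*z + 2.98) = 0.9953*z^4 + 4.3743*z^3 + 8.3054*z^2 + 0.5022*z - 0.1192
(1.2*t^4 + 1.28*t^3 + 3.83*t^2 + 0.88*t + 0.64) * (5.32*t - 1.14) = 6.384*t^5 + 5.4416*t^4 + 18.9164*t^3 + 0.3154*t^2 + 2.4016*t - 0.7296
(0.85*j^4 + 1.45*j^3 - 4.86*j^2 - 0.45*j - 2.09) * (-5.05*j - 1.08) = -4.2925*j^5 - 8.2405*j^4 + 22.977*j^3 + 7.5213*j^2 + 11.0405*j + 2.2572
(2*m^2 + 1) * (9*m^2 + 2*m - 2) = 18*m^4 + 4*m^3 + 5*m^2 + 2*m - 2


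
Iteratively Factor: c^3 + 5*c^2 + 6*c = (c + 2)*(c^2 + 3*c) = c*(c + 2)*(c + 3)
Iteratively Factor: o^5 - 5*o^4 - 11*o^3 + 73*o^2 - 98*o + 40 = (o - 5)*(o^4 - 11*o^2 + 18*o - 8) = (o - 5)*(o - 1)*(o^3 + o^2 - 10*o + 8) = (o - 5)*(o - 1)*(o + 4)*(o^2 - 3*o + 2) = (o - 5)*(o - 2)*(o - 1)*(o + 4)*(o - 1)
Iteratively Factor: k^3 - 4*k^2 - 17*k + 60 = (k + 4)*(k^2 - 8*k + 15) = (k - 5)*(k + 4)*(k - 3)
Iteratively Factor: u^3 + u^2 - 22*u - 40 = (u + 4)*(u^2 - 3*u - 10) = (u - 5)*(u + 4)*(u + 2)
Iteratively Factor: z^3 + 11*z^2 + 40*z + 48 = (z + 4)*(z^2 + 7*z + 12) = (z + 3)*(z + 4)*(z + 4)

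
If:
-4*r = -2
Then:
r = 1/2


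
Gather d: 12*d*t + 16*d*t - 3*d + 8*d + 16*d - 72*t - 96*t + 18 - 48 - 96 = d*(28*t + 21) - 168*t - 126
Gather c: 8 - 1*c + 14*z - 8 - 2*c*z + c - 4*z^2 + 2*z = -2*c*z - 4*z^2 + 16*z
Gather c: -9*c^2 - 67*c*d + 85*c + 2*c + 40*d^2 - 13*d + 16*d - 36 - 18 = -9*c^2 + c*(87 - 67*d) + 40*d^2 + 3*d - 54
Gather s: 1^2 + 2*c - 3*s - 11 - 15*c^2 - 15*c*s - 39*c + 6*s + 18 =-15*c^2 - 37*c + s*(3 - 15*c) + 8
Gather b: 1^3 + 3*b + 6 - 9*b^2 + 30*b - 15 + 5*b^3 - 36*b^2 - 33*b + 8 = 5*b^3 - 45*b^2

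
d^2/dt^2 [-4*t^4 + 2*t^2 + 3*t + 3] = 4 - 48*t^2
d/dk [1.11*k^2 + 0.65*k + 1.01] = 2.22*k + 0.65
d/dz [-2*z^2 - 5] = -4*z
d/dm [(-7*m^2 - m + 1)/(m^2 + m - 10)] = 3*(-2*m^2 + 46*m + 3)/(m^4 + 2*m^3 - 19*m^2 - 20*m + 100)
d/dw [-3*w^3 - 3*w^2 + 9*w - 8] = -9*w^2 - 6*w + 9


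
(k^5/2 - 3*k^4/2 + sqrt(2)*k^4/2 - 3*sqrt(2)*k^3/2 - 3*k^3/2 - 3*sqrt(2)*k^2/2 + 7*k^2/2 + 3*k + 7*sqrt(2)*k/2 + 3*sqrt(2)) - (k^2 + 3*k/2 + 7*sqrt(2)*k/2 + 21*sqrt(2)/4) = k^5/2 - 3*k^4/2 + sqrt(2)*k^4/2 - 3*sqrt(2)*k^3/2 - 3*k^3/2 - 3*sqrt(2)*k^2/2 + 5*k^2/2 + 3*k/2 - 9*sqrt(2)/4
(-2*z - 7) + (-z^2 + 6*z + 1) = -z^2 + 4*z - 6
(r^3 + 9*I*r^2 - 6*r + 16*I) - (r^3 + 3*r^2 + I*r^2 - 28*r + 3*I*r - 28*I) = -3*r^2 + 8*I*r^2 + 22*r - 3*I*r + 44*I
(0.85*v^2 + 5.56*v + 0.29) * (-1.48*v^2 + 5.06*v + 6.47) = -1.258*v^4 - 3.9278*v^3 + 33.2039*v^2 + 37.4406*v + 1.8763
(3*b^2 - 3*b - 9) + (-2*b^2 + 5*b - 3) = b^2 + 2*b - 12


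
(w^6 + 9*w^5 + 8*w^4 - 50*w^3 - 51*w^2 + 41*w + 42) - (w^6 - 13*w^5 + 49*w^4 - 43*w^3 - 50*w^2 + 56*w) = 22*w^5 - 41*w^4 - 7*w^3 - w^2 - 15*w + 42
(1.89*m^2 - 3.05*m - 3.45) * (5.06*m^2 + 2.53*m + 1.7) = 9.5634*m^4 - 10.6513*m^3 - 21.9605*m^2 - 13.9135*m - 5.865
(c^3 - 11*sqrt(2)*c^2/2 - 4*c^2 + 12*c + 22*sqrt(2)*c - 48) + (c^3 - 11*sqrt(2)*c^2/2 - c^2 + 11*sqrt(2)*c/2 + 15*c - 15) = 2*c^3 - 11*sqrt(2)*c^2 - 5*c^2 + 27*c + 55*sqrt(2)*c/2 - 63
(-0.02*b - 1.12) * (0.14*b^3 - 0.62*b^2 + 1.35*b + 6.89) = -0.0028*b^4 - 0.1444*b^3 + 0.6674*b^2 - 1.6498*b - 7.7168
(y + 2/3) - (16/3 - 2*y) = 3*y - 14/3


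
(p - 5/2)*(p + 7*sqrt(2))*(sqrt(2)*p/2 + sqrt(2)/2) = sqrt(2)*p^3/2 - 3*sqrt(2)*p^2/4 + 7*p^2 - 21*p/2 - 5*sqrt(2)*p/4 - 35/2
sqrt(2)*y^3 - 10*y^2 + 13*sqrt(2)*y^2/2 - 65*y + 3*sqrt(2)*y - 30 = (y + 6)*(y - 5*sqrt(2))*(sqrt(2)*y + sqrt(2)/2)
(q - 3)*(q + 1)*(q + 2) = q^3 - 7*q - 6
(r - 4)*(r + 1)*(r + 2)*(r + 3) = r^4 + 2*r^3 - 13*r^2 - 38*r - 24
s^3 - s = s*(s - 1)*(s + 1)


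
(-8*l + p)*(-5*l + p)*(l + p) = 40*l^3 + 27*l^2*p - 12*l*p^2 + p^3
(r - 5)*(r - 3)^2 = r^3 - 11*r^2 + 39*r - 45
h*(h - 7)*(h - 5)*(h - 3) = h^4 - 15*h^3 + 71*h^2 - 105*h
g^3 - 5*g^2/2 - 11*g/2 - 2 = (g - 4)*(g + 1/2)*(g + 1)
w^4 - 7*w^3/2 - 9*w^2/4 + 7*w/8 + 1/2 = (w - 4)*(w - 1/2)*(w + 1/2)^2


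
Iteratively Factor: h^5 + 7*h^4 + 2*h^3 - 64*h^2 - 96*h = (h + 4)*(h^4 + 3*h^3 - 10*h^2 - 24*h) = h*(h + 4)*(h^3 + 3*h^2 - 10*h - 24) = h*(h + 2)*(h + 4)*(h^2 + h - 12) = h*(h - 3)*(h + 2)*(h + 4)*(h + 4)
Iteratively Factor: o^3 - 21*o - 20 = (o + 1)*(o^2 - o - 20) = (o - 5)*(o + 1)*(o + 4)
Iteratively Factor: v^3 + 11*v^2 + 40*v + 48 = (v + 4)*(v^2 + 7*v + 12) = (v + 4)^2*(v + 3)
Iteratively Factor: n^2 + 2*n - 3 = (n + 3)*(n - 1)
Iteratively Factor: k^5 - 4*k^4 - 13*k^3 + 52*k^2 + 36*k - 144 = (k + 2)*(k^4 - 6*k^3 - k^2 + 54*k - 72) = (k + 2)*(k + 3)*(k^3 - 9*k^2 + 26*k - 24) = (k - 4)*(k + 2)*(k + 3)*(k^2 - 5*k + 6) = (k - 4)*(k - 3)*(k + 2)*(k + 3)*(k - 2)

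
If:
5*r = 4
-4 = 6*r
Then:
No Solution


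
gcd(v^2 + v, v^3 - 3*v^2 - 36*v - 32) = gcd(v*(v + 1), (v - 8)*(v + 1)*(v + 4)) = v + 1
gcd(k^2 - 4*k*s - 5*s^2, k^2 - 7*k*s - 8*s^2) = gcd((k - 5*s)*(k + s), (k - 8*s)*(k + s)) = k + s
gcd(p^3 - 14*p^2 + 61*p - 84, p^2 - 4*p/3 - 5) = p - 3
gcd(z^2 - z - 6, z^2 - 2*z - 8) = z + 2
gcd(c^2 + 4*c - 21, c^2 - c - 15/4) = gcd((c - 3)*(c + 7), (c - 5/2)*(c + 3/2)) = 1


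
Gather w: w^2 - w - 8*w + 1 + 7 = w^2 - 9*w + 8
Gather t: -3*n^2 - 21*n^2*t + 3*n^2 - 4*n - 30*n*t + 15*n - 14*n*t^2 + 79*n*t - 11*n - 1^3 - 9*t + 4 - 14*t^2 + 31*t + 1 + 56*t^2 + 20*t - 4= t^2*(42 - 14*n) + t*(-21*n^2 + 49*n + 42)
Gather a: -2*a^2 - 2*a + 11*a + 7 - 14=-2*a^2 + 9*a - 7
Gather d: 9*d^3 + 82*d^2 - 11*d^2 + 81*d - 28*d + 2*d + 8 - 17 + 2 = 9*d^3 + 71*d^2 + 55*d - 7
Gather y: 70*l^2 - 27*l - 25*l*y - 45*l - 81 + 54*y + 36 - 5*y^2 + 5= 70*l^2 - 72*l - 5*y^2 + y*(54 - 25*l) - 40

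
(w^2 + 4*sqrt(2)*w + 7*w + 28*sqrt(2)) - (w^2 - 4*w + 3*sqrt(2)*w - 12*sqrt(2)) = sqrt(2)*w + 11*w + 40*sqrt(2)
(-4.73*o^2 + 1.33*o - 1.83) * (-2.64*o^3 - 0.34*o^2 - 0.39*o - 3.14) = 12.4872*o^5 - 1.903*o^4 + 6.2237*o^3 + 14.9557*o^2 - 3.4625*o + 5.7462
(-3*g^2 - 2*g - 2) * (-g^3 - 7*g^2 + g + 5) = 3*g^5 + 23*g^4 + 13*g^3 - 3*g^2 - 12*g - 10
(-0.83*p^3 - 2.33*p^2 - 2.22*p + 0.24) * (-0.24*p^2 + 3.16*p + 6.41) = 0.1992*p^5 - 2.0636*p^4 - 12.1503*p^3 - 22.0081*p^2 - 13.4718*p + 1.5384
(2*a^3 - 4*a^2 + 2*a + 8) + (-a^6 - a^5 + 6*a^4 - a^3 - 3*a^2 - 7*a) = -a^6 - a^5 + 6*a^4 + a^3 - 7*a^2 - 5*a + 8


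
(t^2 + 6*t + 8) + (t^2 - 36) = 2*t^2 + 6*t - 28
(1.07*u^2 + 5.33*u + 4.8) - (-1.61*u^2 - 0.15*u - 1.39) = 2.68*u^2 + 5.48*u + 6.19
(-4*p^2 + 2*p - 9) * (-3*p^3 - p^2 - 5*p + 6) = 12*p^5 - 2*p^4 + 45*p^3 - 25*p^2 + 57*p - 54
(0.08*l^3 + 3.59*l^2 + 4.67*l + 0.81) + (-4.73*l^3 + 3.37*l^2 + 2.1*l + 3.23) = -4.65*l^3 + 6.96*l^2 + 6.77*l + 4.04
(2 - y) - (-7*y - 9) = 6*y + 11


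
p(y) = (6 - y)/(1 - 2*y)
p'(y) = -1/(1 - 2*y) + 2*(6 - y)/(1 - 2*y)^2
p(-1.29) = 2.04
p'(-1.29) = 0.86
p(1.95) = -1.40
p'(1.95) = 1.31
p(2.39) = -0.96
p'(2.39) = 0.77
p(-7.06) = 0.86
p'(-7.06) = 0.05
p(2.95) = -0.62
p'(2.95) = 0.46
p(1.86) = -1.52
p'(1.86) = 1.49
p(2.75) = -0.72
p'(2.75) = 0.54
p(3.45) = -0.43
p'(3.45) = 0.32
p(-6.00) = 0.92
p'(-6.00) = 0.07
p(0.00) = 6.00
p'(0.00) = 11.00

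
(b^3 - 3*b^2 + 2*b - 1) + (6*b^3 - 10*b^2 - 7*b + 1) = 7*b^3 - 13*b^2 - 5*b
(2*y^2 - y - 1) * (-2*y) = -4*y^3 + 2*y^2 + 2*y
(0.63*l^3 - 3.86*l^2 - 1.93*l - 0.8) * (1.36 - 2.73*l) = -1.7199*l^4 + 11.3946*l^3 + 0.0192999999999994*l^2 - 0.4408*l - 1.088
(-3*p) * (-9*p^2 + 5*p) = 27*p^3 - 15*p^2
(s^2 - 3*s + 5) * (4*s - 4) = 4*s^3 - 16*s^2 + 32*s - 20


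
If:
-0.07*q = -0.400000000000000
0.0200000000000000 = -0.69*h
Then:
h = -0.03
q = 5.71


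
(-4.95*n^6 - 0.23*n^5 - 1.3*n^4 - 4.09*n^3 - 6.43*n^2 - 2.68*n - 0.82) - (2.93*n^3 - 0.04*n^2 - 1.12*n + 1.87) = -4.95*n^6 - 0.23*n^5 - 1.3*n^4 - 7.02*n^3 - 6.39*n^2 - 1.56*n - 2.69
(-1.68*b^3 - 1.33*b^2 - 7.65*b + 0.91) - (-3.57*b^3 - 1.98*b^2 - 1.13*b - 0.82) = 1.89*b^3 + 0.65*b^2 - 6.52*b + 1.73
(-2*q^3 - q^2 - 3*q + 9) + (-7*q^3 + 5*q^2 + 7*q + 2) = -9*q^3 + 4*q^2 + 4*q + 11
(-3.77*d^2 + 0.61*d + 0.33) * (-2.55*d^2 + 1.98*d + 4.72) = 9.6135*d^4 - 9.0201*d^3 - 17.4281*d^2 + 3.5326*d + 1.5576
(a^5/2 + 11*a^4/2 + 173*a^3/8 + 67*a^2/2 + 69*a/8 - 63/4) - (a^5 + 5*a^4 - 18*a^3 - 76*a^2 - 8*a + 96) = -a^5/2 + a^4/2 + 317*a^3/8 + 219*a^2/2 + 133*a/8 - 447/4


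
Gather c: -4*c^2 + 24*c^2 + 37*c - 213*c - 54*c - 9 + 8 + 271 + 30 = 20*c^2 - 230*c + 300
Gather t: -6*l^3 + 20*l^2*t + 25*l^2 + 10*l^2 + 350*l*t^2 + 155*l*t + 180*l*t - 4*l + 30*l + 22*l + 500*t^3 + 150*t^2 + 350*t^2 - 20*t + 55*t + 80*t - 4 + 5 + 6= -6*l^3 + 35*l^2 + 48*l + 500*t^3 + t^2*(350*l + 500) + t*(20*l^2 + 335*l + 115) + 7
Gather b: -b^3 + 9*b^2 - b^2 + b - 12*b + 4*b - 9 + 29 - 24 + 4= -b^3 + 8*b^2 - 7*b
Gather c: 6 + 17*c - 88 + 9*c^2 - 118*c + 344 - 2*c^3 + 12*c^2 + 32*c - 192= -2*c^3 + 21*c^2 - 69*c + 70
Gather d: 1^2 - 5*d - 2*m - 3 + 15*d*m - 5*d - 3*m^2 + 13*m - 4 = d*(15*m - 10) - 3*m^2 + 11*m - 6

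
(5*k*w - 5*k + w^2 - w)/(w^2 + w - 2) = (5*k + w)/(w + 2)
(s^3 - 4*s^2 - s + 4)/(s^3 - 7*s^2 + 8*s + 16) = (s - 1)/(s - 4)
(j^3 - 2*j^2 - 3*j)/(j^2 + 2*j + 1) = j*(j - 3)/(j + 1)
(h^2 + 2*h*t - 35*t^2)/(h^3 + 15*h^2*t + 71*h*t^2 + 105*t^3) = (h - 5*t)/(h^2 + 8*h*t + 15*t^2)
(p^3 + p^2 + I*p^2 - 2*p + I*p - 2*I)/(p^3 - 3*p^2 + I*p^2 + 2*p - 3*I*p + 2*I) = (p + 2)/(p - 2)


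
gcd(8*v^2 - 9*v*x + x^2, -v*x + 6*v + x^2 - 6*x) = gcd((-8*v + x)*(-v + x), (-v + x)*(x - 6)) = -v + x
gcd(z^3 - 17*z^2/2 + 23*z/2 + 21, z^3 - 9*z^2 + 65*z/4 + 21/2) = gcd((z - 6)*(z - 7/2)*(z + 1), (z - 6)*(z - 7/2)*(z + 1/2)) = z^2 - 19*z/2 + 21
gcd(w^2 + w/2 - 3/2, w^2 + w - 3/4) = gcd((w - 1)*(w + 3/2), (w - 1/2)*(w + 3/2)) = w + 3/2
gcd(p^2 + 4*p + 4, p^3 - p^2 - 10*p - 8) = p + 2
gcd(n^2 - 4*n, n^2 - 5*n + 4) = n - 4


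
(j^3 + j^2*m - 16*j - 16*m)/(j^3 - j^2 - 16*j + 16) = (j + m)/(j - 1)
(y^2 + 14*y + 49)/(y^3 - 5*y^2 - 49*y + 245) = (y + 7)/(y^2 - 12*y + 35)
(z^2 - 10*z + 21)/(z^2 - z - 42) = (z - 3)/(z + 6)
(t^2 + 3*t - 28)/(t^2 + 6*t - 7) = (t - 4)/(t - 1)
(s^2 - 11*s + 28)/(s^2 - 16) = (s - 7)/(s + 4)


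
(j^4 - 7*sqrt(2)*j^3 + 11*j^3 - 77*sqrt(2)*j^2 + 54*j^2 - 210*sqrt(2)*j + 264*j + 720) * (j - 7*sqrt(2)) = j^5 - 14*sqrt(2)*j^4 + 11*j^4 - 154*sqrt(2)*j^3 + 152*j^3 - 588*sqrt(2)*j^2 + 1342*j^2 - 1848*sqrt(2)*j + 3660*j - 5040*sqrt(2)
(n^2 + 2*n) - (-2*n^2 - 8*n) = 3*n^2 + 10*n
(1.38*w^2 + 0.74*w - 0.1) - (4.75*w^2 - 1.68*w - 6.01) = -3.37*w^2 + 2.42*w + 5.91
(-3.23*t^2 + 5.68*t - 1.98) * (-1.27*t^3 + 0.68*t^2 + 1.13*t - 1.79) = 4.1021*t^5 - 9.41*t^4 + 2.7271*t^3 + 10.8537*t^2 - 12.4046*t + 3.5442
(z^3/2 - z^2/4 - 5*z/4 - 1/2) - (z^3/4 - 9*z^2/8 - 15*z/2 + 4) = z^3/4 + 7*z^2/8 + 25*z/4 - 9/2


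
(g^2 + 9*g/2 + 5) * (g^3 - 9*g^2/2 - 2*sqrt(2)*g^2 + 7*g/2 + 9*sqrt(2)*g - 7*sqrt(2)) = g^5 - 2*sqrt(2)*g^4 - 47*g^3/4 - 27*g^2/4 + 47*sqrt(2)*g^2/2 + 35*g/2 + 27*sqrt(2)*g/2 - 35*sqrt(2)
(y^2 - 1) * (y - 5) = y^3 - 5*y^2 - y + 5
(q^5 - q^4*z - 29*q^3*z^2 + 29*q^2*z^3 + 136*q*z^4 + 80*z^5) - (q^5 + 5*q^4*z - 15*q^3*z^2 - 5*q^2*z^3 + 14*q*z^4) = -6*q^4*z - 14*q^3*z^2 + 34*q^2*z^3 + 122*q*z^4 + 80*z^5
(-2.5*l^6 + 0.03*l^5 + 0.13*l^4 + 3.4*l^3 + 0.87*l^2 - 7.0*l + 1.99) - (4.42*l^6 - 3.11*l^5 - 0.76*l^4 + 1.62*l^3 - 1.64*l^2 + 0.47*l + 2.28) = -6.92*l^6 + 3.14*l^5 + 0.89*l^4 + 1.78*l^3 + 2.51*l^2 - 7.47*l - 0.29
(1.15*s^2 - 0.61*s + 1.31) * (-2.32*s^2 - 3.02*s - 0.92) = -2.668*s^4 - 2.0578*s^3 - 2.255*s^2 - 3.395*s - 1.2052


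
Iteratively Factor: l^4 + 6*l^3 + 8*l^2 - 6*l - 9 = (l + 3)*(l^3 + 3*l^2 - l - 3) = (l - 1)*(l + 3)*(l^2 + 4*l + 3) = (l - 1)*(l + 3)^2*(l + 1)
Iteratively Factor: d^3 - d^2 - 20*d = (d + 4)*(d^2 - 5*d) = (d - 5)*(d + 4)*(d)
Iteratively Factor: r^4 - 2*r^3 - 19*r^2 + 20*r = (r)*(r^3 - 2*r^2 - 19*r + 20) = r*(r + 4)*(r^2 - 6*r + 5) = r*(r - 1)*(r + 4)*(r - 5)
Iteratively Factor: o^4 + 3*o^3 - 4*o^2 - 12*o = (o - 2)*(o^3 + 5*o^2 + 6*o) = (o - 2)*(o + 2)*(o^2 + 3*o) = o*(o - 2)*(o + 2)*(o + 3)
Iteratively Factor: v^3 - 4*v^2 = (v - 4)*(v^2) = v*(v - 4)*(v)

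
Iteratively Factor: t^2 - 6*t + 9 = (t - 3)*(t - 3)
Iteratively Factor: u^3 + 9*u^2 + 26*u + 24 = (u + 3)*(u^2 + 6*u + 8) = (u + 3)*(u + 4)*(u + 2)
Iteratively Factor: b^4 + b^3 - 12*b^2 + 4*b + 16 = (b - 2)*(b^3 + 3*b^2 - 6*b - 8) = (b - 2)*(b + 1)*(b^2 + 2*b - 8) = (b - 2)^2*(b + 1)*(b + 4)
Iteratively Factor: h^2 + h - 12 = (h + 4)*(h - 3)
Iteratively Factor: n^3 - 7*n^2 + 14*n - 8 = (n - 1)*(n^2 - 6*n + 8) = (n - 2)*(n - 1)*(n - 4)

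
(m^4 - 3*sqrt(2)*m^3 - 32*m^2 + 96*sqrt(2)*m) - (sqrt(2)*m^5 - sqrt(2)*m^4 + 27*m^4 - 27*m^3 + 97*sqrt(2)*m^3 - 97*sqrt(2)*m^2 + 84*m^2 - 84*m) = -sqrt(2)*m^5 - 26*m^4 + sqrt(2)*m^4 - 100*sqrt(2)*m^3 + 27*m^3 - 116*m^2 + 97*sqrt(2)*m^2 + 84*m + 96*sqrt(2)*m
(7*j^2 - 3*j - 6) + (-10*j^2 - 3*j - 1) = -3*j^2 - 6*j - 7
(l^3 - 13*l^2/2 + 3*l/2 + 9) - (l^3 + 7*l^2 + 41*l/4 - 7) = -27*l^2/2 - 35*l/4 + 16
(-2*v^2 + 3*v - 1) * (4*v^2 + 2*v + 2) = -8*v^4 + 8*v^3 - 2*v^2 + 4*v - 2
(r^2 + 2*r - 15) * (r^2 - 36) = r^4 + 2*r^3 - 51*r^2 - 72*r + 540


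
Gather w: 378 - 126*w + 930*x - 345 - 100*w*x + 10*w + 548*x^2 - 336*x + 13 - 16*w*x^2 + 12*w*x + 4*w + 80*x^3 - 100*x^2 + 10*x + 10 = w*(-16*x^2 - 88*x - 112) + 80*x^3 + 448*x^2 + 604*x + 56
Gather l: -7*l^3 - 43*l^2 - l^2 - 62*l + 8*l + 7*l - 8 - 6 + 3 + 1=-7*l^3 - 44*l^2 - 47*l - 10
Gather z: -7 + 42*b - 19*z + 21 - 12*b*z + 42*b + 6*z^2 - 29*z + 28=84*b + 6*z^2 + z*(-12*b - 48) + 42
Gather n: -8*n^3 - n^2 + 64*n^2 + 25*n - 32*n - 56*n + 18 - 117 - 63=-8*n^3 + 63*n^2 - 63*n - 162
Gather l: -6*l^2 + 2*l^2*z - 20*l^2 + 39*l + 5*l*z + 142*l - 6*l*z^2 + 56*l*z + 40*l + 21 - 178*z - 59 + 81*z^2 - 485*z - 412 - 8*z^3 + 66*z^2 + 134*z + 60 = l^2*(2*z - 26) + l*(-6*z^2 + 61*z + 221) - 8*z^3 + 147*z^2 - 529*z - 390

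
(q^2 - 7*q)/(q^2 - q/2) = 2*(q - 7)/(2*q - 1)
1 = 1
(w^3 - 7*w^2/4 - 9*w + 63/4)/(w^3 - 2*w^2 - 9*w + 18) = (w - 7/4)/(w - 2)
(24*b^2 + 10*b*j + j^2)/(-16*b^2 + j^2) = (-6*b - j)/(4*b - j)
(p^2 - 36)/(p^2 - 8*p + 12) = (p + 6)/(p - 2)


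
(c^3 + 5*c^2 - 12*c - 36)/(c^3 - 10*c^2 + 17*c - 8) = (c^3 + 5*c^2 - 12*c - 36)/(c^3 - 10*c^2 + 17*c - 8)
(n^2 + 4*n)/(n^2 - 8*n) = (n + 4)/(n - 8)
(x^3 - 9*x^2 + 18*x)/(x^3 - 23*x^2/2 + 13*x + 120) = 2*x*(x - 3)/(2*x^2 - 11*x - 40)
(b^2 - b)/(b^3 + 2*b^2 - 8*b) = (b - 1)/(b^2 + 2*b - 8)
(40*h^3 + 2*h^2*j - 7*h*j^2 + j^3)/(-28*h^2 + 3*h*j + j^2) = (-10*h^2 - 3*h*j + j^2)/(7*h + j)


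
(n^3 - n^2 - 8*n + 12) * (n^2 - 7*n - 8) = n^5 - 8*n^4 - 9*n^3 + 76*n^2 - 20*n - 96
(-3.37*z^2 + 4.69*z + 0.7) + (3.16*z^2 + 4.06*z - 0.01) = -0.21*z^2 + 8.75*z + 0.69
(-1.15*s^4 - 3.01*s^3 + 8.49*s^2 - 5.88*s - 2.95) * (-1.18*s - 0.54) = 1.357*s^5 + 4.1728*s^4 - 8.3928*s^3 + 2.3538*s^2 + 6.6562*s + 1.593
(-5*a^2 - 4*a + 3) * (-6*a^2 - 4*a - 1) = 30*a^4 + 44*a^3 + 3*a^2 - 8*a - 3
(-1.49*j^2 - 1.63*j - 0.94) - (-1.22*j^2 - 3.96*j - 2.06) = -0.27*j^2 + 2.33*j + 1.12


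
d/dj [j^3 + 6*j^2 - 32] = 3*j*(j + 4)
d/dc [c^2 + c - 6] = 2*c + 1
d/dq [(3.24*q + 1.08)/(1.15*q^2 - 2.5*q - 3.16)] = (3.726*q^2 - 8.1*q - (2.3*q - 2.5)*(3.24*q + 1.08) - 10.2384)/(-1.15*q^2 + 2.5*q + 3.16)^2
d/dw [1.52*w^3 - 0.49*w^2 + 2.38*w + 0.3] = 4.56*w^2 - 0.98*w + 2.38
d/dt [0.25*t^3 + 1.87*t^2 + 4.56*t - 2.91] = 0.75*t^2 + 3.74*t + 4.56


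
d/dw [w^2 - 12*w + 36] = 2*w - 12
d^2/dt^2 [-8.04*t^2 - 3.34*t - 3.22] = -16.0800000000000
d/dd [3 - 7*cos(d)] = 7*sin(d)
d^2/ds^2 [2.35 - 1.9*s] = 0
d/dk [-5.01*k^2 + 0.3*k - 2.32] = 0.3 - 10.02*k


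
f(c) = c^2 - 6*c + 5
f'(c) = 2*c - 6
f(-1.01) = 12.08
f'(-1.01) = -8.02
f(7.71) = 18.18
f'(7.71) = 9.42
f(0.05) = 4.70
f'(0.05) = -5.90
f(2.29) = -3.50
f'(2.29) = -1.42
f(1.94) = -2.88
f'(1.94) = -2.12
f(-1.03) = 12.24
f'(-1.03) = -8.06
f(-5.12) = 61.93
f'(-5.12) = -16.24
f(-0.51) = 8.32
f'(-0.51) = -7.02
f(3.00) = -4.00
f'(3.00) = 0.00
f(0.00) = 5.00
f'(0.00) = -6.00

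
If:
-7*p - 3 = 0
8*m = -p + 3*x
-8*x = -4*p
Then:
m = -3/112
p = -3/7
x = -3/14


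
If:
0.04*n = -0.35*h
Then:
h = -0.114285714285714*n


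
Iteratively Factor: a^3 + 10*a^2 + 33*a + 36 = (a + 3)*(a^2 + 7*a + 12) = (a + 3)^2*(a + 4)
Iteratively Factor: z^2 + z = (z + 1)*(z)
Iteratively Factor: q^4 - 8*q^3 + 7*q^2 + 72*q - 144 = (q - 4)*(q^3 - 4*q^2 - 9*q + 36) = (q - 4)^2*(q^2 - 9) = (q - 4)^2*(q - 3)*(q + 3)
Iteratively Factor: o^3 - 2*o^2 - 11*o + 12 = (o - 4)*(o^2 + 2*o - 3) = (o - 4)*(o + 3)*(o - 1)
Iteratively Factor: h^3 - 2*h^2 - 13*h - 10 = (h + 2)*(h^2 - 4*h - 5) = (h + 1)*(h + 2)*(h - 5)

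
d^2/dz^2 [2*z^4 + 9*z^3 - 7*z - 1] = 6*z*(4*z + 9)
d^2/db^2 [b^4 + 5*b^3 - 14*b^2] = 12*b^2 + 30*b - 28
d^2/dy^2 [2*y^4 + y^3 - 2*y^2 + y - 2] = 24*y^2 + 6*y - 4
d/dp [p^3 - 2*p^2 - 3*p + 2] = 3*p^2 - 4*p - 3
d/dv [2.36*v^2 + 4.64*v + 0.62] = 4.72*v + 4.64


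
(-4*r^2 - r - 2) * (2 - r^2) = 4*r^4 + r^3 - 6*r^2 - 2*r - 4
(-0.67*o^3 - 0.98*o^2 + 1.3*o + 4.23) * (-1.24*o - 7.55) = 0.8308*o^4 + 6.2737*o^3 + 5.787*o^2 - 15.0602*o - 31.9365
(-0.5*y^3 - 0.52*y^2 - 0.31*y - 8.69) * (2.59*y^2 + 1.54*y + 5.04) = -1.295*y^5 - 2.1168*y^4 - 4.1237*y^3 - 25.6053*y^2 - 14.945*y - 43.7976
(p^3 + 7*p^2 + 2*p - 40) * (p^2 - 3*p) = p^5 + 4*p^4 - 19*p^3 - 46*p^2 + 120*p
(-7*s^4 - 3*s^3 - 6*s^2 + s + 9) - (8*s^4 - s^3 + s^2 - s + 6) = -15*s^4 - 2*s^3 - 7*s^2 + 2*s + 3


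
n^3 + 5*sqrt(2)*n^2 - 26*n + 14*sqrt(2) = (n - sqrt(2))^2*(n + 7*sqrt(2))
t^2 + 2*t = t*(t + 2)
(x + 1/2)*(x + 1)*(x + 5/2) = x^3 + 4*x^2 + 17*x/4 + 5/4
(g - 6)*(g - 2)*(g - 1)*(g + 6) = g^4 - 3*g^3 - 34*g^2 + 108*g - 72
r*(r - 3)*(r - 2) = r^3 - 5*r^2 + 6*r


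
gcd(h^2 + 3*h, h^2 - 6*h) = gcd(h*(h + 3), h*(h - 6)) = h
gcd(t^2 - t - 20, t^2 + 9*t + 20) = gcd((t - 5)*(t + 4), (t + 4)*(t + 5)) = t + 4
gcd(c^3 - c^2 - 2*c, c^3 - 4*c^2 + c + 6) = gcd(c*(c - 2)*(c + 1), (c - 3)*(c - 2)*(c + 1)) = c^2 - c - 2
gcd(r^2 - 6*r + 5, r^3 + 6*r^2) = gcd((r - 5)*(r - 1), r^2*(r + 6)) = 1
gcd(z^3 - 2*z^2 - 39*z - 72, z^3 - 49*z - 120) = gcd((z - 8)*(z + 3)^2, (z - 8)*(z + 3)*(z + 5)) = z^2 - 5*z - 24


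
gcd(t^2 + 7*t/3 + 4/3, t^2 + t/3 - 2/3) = t + 1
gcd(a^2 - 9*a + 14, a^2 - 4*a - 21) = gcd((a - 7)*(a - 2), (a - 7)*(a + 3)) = a - 7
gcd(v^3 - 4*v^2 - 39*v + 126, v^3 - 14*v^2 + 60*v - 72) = 1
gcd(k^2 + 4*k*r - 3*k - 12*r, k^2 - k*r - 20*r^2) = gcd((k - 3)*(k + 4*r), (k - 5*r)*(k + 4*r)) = k + 4*r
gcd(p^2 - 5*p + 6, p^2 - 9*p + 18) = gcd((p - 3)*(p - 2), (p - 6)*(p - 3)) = p - 3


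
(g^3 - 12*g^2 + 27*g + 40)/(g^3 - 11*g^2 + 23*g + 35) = (g - 8)/(g - 7)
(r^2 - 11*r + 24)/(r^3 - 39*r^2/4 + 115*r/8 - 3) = 8*(r - 3)/(8*r^2 - 14*r + 3)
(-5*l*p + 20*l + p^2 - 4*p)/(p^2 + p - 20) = (-5*l + p)/(p + 5)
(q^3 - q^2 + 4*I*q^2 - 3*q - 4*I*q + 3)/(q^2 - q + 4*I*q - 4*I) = (q^2 + 4*I*q - 3)/(q + 4*I)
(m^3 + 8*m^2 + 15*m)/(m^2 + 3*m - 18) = m*(m^2 + 8*m + 15)/(m^2 + 3*m - 18)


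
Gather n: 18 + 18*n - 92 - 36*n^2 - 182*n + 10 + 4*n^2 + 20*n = -32*n^2 - 144*n - 64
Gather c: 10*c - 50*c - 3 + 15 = 12 - 40*c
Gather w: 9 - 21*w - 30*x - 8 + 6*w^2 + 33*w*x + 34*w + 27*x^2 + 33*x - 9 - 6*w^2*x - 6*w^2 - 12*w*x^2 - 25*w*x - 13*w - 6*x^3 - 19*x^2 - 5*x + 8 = -6*w^2*x + w*(-12*x^2 + 8*x) - 6*x^3 + 8*x^2 - 2*x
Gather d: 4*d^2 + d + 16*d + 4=4*d^2 + 17*d + 4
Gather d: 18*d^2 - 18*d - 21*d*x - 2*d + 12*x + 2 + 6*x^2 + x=18*d^2 + d*(-21*x - 20) + 6*x^2 + 13*x + 2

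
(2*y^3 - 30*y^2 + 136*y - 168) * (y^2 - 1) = 2*y^5 - 30*y^4 + 134*y^3 - 138*y^2 - 136*y + 168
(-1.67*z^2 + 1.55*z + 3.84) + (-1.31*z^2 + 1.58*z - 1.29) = -2.98*z^2 + 3.13*z + 2.55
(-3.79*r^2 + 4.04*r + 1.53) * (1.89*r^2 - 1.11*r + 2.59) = -7.1631*r^4 + 11.8425*r^3 - 11.4088*r^2 + 8.7653*r + 3.9627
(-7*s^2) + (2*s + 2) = -7*s^2 + 2*s + 2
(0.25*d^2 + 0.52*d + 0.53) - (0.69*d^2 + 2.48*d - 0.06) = -0.44*d^2 - 1.96*d + 0.59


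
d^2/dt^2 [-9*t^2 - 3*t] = -18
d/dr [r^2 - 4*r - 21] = 2*r - 4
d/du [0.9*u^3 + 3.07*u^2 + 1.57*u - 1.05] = 2.7*u^2 + 6.14*u + 1.57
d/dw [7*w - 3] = 7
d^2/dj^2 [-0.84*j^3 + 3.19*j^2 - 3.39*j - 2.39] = 6.38 - 5.04*j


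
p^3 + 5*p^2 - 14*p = p*(p - 2)*(p + 7)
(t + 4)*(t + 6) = t^2 + 10*t + 24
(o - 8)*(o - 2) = o^2 - 10*o + 16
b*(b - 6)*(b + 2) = b^3 - 4*b^2 - 12*b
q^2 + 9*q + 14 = (q + 2)*(q + 7)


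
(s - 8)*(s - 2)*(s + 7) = s^3 - 3*s^2 - 54*s + 112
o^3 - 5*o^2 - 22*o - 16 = (o - 8)*(o + 1)*(o + 2)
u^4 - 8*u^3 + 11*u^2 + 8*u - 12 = (u - 6)*(u - 2)*(u - 1)*(u + 1)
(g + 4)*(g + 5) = g^2 + 9*g + 20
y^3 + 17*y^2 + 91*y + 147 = (y + 3)*(y + 7)^2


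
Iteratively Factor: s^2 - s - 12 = (s - 4)*(s + 3)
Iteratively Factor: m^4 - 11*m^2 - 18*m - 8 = (m + 2)*(m^3 - 2*m^2 - 7*m - 4) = (m - 4)*(m + 2)*(m^2 + 2*m + 1) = (m - 4)*(m + 1)*(m + 2)*(m + 1)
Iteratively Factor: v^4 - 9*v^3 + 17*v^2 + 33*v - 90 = (v - 3)*(v^3 - 6*v^2 - v + 30) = (v - 3)*(v + 2)*(v^2 - 8*v + 15) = (v - 5)*(v - 3)*(v + 2)*(v - 3)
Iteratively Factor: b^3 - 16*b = (b + 4)*(b^2 - 4*b) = (b - 4)*(b + 4)*(b)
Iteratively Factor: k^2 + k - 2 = (k - 1)*(k + 2)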